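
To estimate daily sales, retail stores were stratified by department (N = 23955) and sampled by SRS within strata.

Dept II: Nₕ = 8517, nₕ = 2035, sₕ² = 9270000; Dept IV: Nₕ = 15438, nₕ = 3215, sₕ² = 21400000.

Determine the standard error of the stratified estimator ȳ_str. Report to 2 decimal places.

Var(ȳ_str) = Σₕ Wₕ²(1 − fₕ)sₕ²/nₕ with Wₕ = Nₕ/N, N = 23955.
Dept II: Wₕ = 0.35554164; term = 0.35554164²·(1 − 0.23893390)·9270000/2035 = 438.24669.
Dept IV: Wₕ = 0.64445836; term = 0.64445836²·(1 − 0.20825236)·21400000/3215 = 2188.8162.
Sum = 2627.0629.
SE = √(2627.0629) = 51.25.

51.25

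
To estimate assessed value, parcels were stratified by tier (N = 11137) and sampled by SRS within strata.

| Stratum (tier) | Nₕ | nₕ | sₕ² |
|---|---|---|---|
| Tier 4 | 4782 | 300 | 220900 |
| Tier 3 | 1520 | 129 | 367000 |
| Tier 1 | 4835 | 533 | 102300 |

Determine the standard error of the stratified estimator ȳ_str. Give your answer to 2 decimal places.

14.42

Var(ȳ_str) = Σₕ Wₕ²(1 − fₕ)sₕ²/nₕ with Wₕ = Nₕ/N, N = 11137.
Tier 4: Wₕ = 0.42937955; term = 0.42937955²·(1 − 0.06273526)·220900/300 = 127.23877.
Tier 3: Wₕ = 0.13648200; term = 0.13648200²·(1 − 0.08486842)·367000/129 = 48.496526.
Tier 1: Wₕ = 0.43413846; term = 0.43413846²·(1 − 0.11023785)·102300/533 = 32.186879.
Sum = 207.92218.
SE = √(207.92218) = 14.42.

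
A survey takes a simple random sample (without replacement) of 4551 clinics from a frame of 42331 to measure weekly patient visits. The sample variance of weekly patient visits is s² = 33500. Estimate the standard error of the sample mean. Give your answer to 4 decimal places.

2.5631

Under SRS without replacement, Var(ȳ) = (1 − f)·s²/n with f = n/N = 4551/42331 = 0.10750986.
Var(ȳ) = (1 − 0.10750986)·33500/4551 = 0.89249014·7.3610196 = 6.5696374.
SE(ȳ) = √(6.5696374) = 2.5631.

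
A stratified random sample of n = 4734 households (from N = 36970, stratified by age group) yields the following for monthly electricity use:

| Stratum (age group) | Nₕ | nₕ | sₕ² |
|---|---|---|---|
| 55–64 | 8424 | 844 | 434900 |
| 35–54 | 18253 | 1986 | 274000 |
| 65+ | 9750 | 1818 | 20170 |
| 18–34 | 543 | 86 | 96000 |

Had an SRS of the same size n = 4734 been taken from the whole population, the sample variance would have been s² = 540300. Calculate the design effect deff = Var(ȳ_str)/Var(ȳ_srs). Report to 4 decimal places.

0.5514

Var(ȳ_str) = Σ Wₕ²(1−fₕ)sₕ²/nₕ with Wₕ = Nₕ/36970:
  55–64: (8424/36970)²·(1−844/8424)·434900/844 = 24.0733
  35–54: (18253/36970)²·(1−1986/18253)·274000/1986 = 29.971891
  65+: (9750/36970)²·(1−1818/9750)·20170/1818 = 0.62776983
  18–34: (543/36970)²·(1−86/543)·96000/86 = 0.20267021
  → Var(ȳ_str) = 54.875631.
Var(ȳ_srs) = (1 − 4734/36970)·540300/4734 = 99.51726.
deff = 54.875631 / 99.51726 = 0.5514.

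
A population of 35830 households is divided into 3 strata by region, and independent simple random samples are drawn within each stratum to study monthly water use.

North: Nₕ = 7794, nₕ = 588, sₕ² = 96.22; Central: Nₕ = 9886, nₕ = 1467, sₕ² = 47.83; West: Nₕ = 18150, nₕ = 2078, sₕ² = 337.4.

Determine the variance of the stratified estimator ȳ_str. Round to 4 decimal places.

0.0462

Var(ȳ_str) = Σₕ Wₕ²(1 − fₕ)sₕ²/nₕ with Wₕ = Nₕ/N, N = 35830.
North: Wₕ = 0.21752721; term = 0.21752721²·(1 − 0.07544265)·96.22/588 = 0.0071589457.
Central: Wₕ = 0.27591404; term = 0.27591404²·(1 − 0.14839166)·47.83/1467 = 0.0021137702.
West: Wₕ = 0.50655875; term = 0.50655875²·(1 − 0.11449036)·337.4/2078 = 0.036893722.
Sum = 0.046166438.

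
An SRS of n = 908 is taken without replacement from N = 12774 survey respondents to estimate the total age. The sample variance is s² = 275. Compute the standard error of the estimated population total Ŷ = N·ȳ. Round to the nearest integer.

Var(Ŷ) = N²·Var(ȳ) = N²·(1 − n/N)·s²/n.
f = 908/12774 = 0.07108189; Var(ȳ) = 0.92891811·275/908 = 0.28133533.
Var(Ŷ) = 12774² · 0.28133533 = 4.5906914 × 10^7.
SE(Ŷ) = √(4.5906914 × 10^7) = 6775.

6775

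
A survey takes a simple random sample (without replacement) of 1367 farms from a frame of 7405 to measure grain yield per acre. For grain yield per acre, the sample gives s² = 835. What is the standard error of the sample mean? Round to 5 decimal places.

0.70574

Under SRS without replacement, Var(ȳ) = (1 − f)·s²/n with f = n/N = 1367/7405 = 0.18460500.
Var(ȳ) = (1 − 0.18460500)·835/1367 = 0.81539500·0.61082663 = 0.49806498.
SE(ȳ) = √(0.49806498) = 0.70574.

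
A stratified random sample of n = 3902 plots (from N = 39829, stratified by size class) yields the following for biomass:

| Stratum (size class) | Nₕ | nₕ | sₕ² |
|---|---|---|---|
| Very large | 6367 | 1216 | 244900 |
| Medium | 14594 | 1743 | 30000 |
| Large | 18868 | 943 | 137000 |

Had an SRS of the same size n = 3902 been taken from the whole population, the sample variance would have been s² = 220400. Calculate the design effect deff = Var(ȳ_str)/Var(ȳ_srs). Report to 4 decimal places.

0.7296

Var(ȳ_str) = Σ Wₕ²(1−fₕ)sₕ²/nₕ with Wₕ = Nₕ/39829:
  Very large: (6367/39829)²·(1−1216/6367)·244900/1216 = 4.1637324
  Medium: (14594/39829)²·(1−1743/14594)·30000/1743 = 2.0348684
  Large: (18868/39829)²·(1−943/18868)·137000/943 = 30.973844
  → Var(ȳ_str) = 37.172445.
Var(ȳ_srs) = (1 − 3902/39829)·220400/3902 = 50.950198.
deff = 37.172445 / 50.950198 = 0.7296.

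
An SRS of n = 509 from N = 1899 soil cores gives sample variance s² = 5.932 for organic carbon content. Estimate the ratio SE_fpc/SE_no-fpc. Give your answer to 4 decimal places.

0.8555

f = n/N = 509/1899 = 0.26803581.
SE_no-fpc = √(s²/n) = 0.10795473; SE_fpc = √((1−f)s²/n) = 0.092360569.
Ratio = √(1−f) = 0.85554906.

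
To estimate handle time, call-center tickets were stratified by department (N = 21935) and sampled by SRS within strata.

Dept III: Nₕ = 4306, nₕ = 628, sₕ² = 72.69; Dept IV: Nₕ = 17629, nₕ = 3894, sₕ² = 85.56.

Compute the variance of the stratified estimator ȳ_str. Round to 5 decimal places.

0.01487

Var(ȳ_str) = Σₕ Wₕ²(1 − fₕ)sₕ²/nₕ with Wₕ = Nₕ/N, N = 21935.
Dept III: Wₕ = 0.19630727; term = 0.19630727²·(1 − 0.14584301)·72.69/628 = 0.0038100046.
Dept IV: Wₕ = 0.80369273; term = 0.80369273²·(1 − 0.22088604)·85.56/3894 = 0.011057473.
Sum = 0.014867478.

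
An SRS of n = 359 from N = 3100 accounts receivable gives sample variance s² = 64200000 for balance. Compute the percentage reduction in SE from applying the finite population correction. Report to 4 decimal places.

f = n/N = 359/3100 = 0.11580645.
SE_no-fpc = √(s²/n) = 422.88306; SE_fpc = √((1−f)s²/n) = 397.64357.
Ratio = √(1−f) = 0.94031566. Reduction = 100·(1 − 0.94031566) = 5.9684%.

5.9684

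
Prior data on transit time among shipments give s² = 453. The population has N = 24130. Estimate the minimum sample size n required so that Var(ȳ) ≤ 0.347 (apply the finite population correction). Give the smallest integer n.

1239

Without fpc, n₀ = s²/D = 453/0.347 = 1305.4755.
With fpc, (1 − n/N)·s²/n ≤ D requires n ≥ n₀/(1 + n₀/N) = 1305.4755/(1 + 1305.4755/24130) = 1238.4720.
Rounding up, n = 1239.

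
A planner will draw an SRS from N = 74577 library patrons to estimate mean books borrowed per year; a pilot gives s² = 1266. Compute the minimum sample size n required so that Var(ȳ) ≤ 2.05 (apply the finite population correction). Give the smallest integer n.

613

Without fpc, n₀ = s²/D = 1266/2.05 = 617.5610.
With fpc, (1 − n/N)·s²/n ≤ D requires n ≥ n₀/(1 + n₀/N) = 617.5610/(1 + 617.5610/74577) = 612.4891.
Rounding up, n = 613.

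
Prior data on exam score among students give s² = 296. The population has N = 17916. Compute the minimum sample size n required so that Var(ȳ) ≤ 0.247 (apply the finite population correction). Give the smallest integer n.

Without fpc, n₀ = s²/D = 296/0.247 = 1198.3806.
With fpc, (1 − n/N)·s²/n ≤ D requires n ≥ n₀/(1 + n₀/N) = 1198.3806/(1 + 1198.3806/17916) = 1123.2478.
Rounding up, n = 1124.

1124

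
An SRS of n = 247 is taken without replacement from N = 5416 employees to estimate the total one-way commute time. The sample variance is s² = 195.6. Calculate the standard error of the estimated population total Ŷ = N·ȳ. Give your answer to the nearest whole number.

Var(Ŷ) = N²·Var(ȳ) = N²·(1 − n/N)·s²/n.
f = 247/5416 = 0.04560561; Var(ȳ) = 0.95439439·195.6/247 = 0.75578762.
Var(Ŷ) = 5416² · 0.75578762 = 2.2169561 × 10^7.
SE(Ŷ) = √(2.2169561 × 10^7) = 4708.

4708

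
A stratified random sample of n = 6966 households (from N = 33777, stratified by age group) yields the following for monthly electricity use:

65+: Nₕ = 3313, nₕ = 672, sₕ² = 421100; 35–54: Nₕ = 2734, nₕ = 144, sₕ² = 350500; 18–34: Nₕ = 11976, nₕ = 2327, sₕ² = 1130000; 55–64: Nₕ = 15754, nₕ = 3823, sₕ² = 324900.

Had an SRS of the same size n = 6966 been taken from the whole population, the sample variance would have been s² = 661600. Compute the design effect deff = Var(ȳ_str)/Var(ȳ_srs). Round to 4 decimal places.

1.1023

Var(ȳ_str) = Σ Wₕ²(1−fₕ)sₕ²/nₕ with Wₕ = Nₕ/33777:
  65+: (3313/33777)²·(1−672/3313)·421100/672 = 4.8057775
  35–54: (2734/33777)²·(1−144/2734)·350500/144 = 15.107119
  18–34: (11976/33777)²·(1−2327/11976)·1130000/2327 = 49.185151
  55–64: (15754/33777)²·(1−3823/15754)·324900/3823 = 14.001384
  → Var(ȳ_str) = 83.099432.
Var(ȳ_srs) = (1 − 6966/33777)·661600/6966 = 75.388303.
deff = 83.099432 / 75.388303 = 1.1023.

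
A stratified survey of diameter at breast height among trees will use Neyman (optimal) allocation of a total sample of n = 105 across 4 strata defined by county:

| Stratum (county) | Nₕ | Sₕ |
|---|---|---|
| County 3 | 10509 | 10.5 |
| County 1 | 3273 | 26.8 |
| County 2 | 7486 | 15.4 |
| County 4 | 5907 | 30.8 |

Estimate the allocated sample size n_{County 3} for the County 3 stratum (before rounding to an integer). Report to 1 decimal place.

23.4

Neyman allocation: nₕ = n·NₕSₕ / Σⱼ NⱼSⱼ.
Σ NⱼSⱼ = 10509·10.5 + 3273·26.8 + 7486·15.4 + 5907·30.8 = 495280.9.
n_{County 3} = 105·10509·10.5 / 495280.9 = 23.4.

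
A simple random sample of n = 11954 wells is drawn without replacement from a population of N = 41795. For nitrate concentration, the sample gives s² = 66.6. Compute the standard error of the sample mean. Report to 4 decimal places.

Under SRS without replacement, Var(ȳ) = (1 − f)·s²/n with f = n/N = 11954/41795 = 0.28601507.
Var(ȳ) = (1 − 0.28601507)·66.6/11954 = 0.71398493·0.0055713569 = 0.0039778648.
SE(ȳ) = √(0.0039778648) = 0.0631.

0.0631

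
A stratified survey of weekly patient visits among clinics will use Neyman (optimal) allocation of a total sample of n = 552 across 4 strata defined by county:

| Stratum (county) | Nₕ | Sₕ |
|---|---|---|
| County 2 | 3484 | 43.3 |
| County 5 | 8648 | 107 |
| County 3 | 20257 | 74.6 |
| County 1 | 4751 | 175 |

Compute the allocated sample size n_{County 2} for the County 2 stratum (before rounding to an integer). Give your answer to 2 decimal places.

Neyman allocation: nₕ = n·NₕSₕ / Σⱼ NⱼSⱼ.
Σ NⱼSⱼ = 3484·43.3 + 8648·107 + 20257·74.6 + 4751·175 = 3.4187904 × 10^6.
n_{County 2} = 552·3484·43.3 / (3.4187904 × 10^6) = 24.36.

24.36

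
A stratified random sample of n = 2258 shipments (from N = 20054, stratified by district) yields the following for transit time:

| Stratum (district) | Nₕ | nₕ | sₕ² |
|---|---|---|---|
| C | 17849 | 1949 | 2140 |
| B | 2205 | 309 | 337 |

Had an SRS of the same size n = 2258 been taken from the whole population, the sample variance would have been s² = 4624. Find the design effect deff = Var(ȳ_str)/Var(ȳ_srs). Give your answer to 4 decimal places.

0.4326

Var(ȳ_str) = Σ Wₕ²(1−fₕ)sₕ²/nₕ with Wₕ = Nₕ/20054:
  C: (17849/20054)²·(1−1949/17849)·2140/1949 = 0.77483803
  B: (2205/20054)²·(1−309/2205)·337/309 = 0.011337475
  → Var(ȳ_str) = 0.78617551.
Var(ȳ_srs) = (1 − 2258/20054)·4624/2258 = 1.8172525.
deff = 0.78617551 / 1.8172525 = 0.4326.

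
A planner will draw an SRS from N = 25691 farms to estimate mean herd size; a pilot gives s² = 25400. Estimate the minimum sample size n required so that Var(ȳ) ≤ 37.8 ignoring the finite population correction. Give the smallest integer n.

Without fpc, n₀ = s²/D = 25400/37.8 = 671.9577.
Rounding up, n = 672.

672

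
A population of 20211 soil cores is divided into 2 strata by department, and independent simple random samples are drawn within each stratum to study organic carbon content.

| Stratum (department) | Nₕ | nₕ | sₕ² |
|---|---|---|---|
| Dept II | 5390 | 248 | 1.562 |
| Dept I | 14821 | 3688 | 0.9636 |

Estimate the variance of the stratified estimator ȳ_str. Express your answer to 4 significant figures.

Var(ȳ_str) = Σₕ Wₕ²(1 − fₕ)sₕ²/nₕ with Wₕ = Nₕ/N, N = 20211.
Dept II: Wₕ = 0.26668646; term = 0.26668646²·(1 − 0.04601113)·1.562/248 = 4.2734102 × 10^-4.
Dept I: Wₕ = 0.73331354; term = 0.73331354²·(1 − 0.24883611)·0.9636/3688 = 1.0554071 × 10^-4.
Sum = 5.3288173 × 10^-4.

5.329 × 10^-4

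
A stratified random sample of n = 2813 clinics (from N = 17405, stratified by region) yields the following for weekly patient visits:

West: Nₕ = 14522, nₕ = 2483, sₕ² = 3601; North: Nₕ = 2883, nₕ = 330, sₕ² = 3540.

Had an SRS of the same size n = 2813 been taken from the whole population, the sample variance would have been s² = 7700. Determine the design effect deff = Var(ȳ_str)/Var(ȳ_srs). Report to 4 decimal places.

0.4783

Var(ȳ_str) = Σ Wₕ²(1−fₕ)sₕ²/nₕ with Wₕ = Nₕ/17405:
  West: (14522/17405)²·(1−2483/14522)·3601/2483 = 0.83698022
  North: (2883/17405)²·(1−330/2883)·3540/330 = 0.26063739
  → Var(ȳ_str) = 1.0976176.
Var(ȳ_srs) = (1 − 2813/17405)·7700/2813 = 2.2948895.
deff = 1.0976176 / 2.2948895 = 0.4783.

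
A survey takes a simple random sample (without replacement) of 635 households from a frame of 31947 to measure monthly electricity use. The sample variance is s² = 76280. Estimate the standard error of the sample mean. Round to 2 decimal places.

10.85

Under SRS without replacement, Var(ȳ) = (1 − f)·s²/n with f = n/N = 635/31947 = 0.01987667.
Var(ȳ) = (1 − 0.01987667)·76280/635 = 0.98012333·120.12598 = 117.73828.
SE(ȳ) = √(117.73828) = 10.85.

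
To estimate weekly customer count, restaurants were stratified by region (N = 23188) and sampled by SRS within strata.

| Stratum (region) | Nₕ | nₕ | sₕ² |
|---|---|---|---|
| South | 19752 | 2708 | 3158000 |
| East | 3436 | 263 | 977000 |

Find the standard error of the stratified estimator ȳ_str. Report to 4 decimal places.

28.3811

Var(ȳ_str) = Σₕ Wₕ²(1 − fₕ)sₕ²/nₕ with Wₕ = Nₕ/N, N = 23188.
South: Wₕ = 0.85181991; term = 0.85181991²·(1 − 0.13710004)·3158000/2708 = 730.16243.
East: Wₕ = 0.14818009; term = 0.14818009²·(1 − 0.07654249)·977000/263 = 75.324362.
Sum = 805.48679.
SE = √(805.48679) = 28.3811.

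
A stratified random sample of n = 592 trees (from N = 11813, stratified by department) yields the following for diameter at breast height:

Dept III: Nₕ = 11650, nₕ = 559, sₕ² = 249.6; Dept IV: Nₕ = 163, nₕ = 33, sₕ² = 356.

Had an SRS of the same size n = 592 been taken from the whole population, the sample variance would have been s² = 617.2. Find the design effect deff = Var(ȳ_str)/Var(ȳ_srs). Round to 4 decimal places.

Var(ȳ_str) = Σ Wₕ²(1−fₕ)sₕ²/nₕ with Wₕ = Nₕ/11813:
  Dept III: (11650/11813)²·(1−559/11650)·249.6/559 = 0.41343667
  Dept IV: (163/11813)²·(1−33/163)·356/33 = 0.0016381234
  → Var(ȳ_str) = 0.41507479.
Var(ȳ_srs) = (1 − 592/11813)·617.2/592 = 0.99032004.
deff = 0.41507479 / 0.99032004 = 0.4191.

0.4191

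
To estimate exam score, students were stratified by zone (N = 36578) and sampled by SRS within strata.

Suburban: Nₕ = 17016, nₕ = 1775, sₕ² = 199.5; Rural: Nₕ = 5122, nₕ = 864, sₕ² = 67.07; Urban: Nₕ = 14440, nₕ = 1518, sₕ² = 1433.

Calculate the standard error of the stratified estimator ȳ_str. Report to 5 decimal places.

0.39332

Var(ȳ_str) = Σₕ Wₕ²(1 − fₕ)sₕ²/nₕ with Wₕ = Nₕ/N, N = 36578.
Suburban: Wₕ = 0.46519766; term = 0.46519766²·(1 − 0.10431359)·199.5/1775 = 0.021785903.
Rural: Wₕ = 0.14002953; term = 0.14002953²·(1 − 0.16868411)·67.07/864 = 0.0012653768.
Urban: Wₕ = 0.39477281; term = 0.39477281²·(1 − 0.10512465)·1433/1518 = 0.13165321.
Sum = 0.15470449.
SE = √(0.15470449) = 0.39332.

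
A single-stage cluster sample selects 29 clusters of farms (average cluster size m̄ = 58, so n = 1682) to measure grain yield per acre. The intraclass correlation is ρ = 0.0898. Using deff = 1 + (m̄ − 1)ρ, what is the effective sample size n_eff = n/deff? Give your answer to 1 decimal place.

deff = 1 + (58 − 1)·0.0898 = 1 + 5.1186 = 6.1186.
n_eff = 1682 / 6.1186 = 274.9.

274.9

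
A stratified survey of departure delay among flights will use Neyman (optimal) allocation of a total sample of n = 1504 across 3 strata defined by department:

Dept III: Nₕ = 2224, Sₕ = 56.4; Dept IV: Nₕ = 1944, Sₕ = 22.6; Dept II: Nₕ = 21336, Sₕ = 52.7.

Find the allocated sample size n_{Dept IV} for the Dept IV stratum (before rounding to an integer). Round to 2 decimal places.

Neyman allocation: nₕ = n·NₕSₕ / Σⱼ NⱼSⱼ.
Σ NⱼSⱼ = 2224·56.4 + 1944·22.6 + 21336·52.7 = 1.2937752 × 10^6.
n_{Dept IV} = 1504·1944·22.6 / (1.2937752 × 10^6) = 51.07.

51.07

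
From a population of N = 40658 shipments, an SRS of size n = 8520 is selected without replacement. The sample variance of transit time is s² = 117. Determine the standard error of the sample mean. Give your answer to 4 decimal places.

0.1042

Under SRS without replacement, Var(ȳ) = (1 − f)·s²/n with f = n/N = 8520/40658 = 0.20955286.
Var(ȳ) = (1 − 0.20955286)·117/8520 = 0.79044714·0.013732394 = 0.010854732.
SE(ȳ) = √(0.010854732) = 0.1042.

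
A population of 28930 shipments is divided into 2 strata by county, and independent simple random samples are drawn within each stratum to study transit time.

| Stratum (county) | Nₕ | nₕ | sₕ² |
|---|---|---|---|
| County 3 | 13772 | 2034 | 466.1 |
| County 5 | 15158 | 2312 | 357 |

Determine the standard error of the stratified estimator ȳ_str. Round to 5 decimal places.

0.28317

Var(ȳ_str) = Σₕ Wₕ²(1 − fₕ)sₕ²/nₕ with Wₕ = Nₕ/N, N = 28930.
County 3: Wₕ = 0.47604563; term = 0.47604563²·(1 − 0.14769097)·466.1/2034 = 0.044261121.
County 5: Wₕ = 0.52395437; term = 0.52395437²·(1 − 0.15252672)·357/2312 = 0.035924716.
Sum = 0.080185837.
SE = √(0.080185837) = 0.28317.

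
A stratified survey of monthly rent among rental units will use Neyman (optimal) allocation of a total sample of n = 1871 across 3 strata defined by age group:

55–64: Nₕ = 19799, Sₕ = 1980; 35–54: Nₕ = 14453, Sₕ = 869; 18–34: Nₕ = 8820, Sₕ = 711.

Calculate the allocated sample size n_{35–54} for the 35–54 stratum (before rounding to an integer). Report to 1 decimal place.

404.9

Neyman allocation: nₕ = n·NₕSₕ / Σⱼ NⱼSⱼ.
Σ NⱼSⱼ = 19799·1980 + 14453·869 + 8820·711 = 5.8032697 × 10^7.
n_{35–54} = 1871·14453·869 / (5.8032697 × 10^7) = 404.9.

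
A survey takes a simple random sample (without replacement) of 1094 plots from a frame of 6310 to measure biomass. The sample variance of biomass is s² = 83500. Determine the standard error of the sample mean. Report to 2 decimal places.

Under SRS without replacement, Var(ȳ) = (1 − f)·s²/n with f = n/N = 1094/6310 = 0.17337559.
Var(ȳ) = (1 − 0.17337559)·83500/1094 = 0.82662441·76.325411 = 63.092448.
SE(ȳ) = √(63.092448) = 7.94.

7.94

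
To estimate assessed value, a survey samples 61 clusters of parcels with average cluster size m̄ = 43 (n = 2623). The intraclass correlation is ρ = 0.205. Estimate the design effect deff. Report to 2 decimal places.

deff = 1 + (43 − 1)·0.205 = 1 + 8.61 = 9.61.

9.61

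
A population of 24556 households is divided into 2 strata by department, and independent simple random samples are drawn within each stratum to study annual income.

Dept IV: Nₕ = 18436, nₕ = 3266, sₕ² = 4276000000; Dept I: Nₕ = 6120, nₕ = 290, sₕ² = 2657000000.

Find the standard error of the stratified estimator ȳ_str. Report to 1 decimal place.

1072.1

Var(ȳ_str) = Σₕ Wₕ²(1 − fₕ)sₕ²/nₕ with Wₕ = Nₕ/N, N = 24556.
Dept IV: Wₕ = 0.75077374; term = 0.75077374²·(1 − 0.17715340)·4276000000/3266 = 607237.45.
Dept I: Wₕ = 0.24922626; term = 0.24922626²·(1 − 0.04738562)·2657000000/290 = 542123.56.
Sum = 1.149361 × 10^6.
SE = √(1.149361 × 10^6) = 1072.1.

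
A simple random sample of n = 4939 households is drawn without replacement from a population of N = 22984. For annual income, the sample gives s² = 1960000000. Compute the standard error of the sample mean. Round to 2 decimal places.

Under SRS without replacement, Var(ȳ) = (1 − f)·s²/n with f = n/N = 4939/22984 = 0.21488862.
Var(ȳ) = (1 − 0.21488862)·1960000000/4939 = 0.78511138·396841.47 = 311564.75.
SE(ȳ) = √(311564.75) = 558.18.

558.18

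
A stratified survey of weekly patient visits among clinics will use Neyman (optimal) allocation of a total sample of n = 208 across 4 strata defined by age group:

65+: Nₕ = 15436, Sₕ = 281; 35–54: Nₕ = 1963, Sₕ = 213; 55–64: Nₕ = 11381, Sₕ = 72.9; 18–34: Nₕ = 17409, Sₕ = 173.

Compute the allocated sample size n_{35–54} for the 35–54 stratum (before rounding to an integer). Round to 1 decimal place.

10.1

Neyman allocation: nₕ = n·NₕSₕ / Σⱼ NⱼSⱼ.
Σ NⱼSⱼ = 15436·281 + 1963·213 + 11381·72.9 + 17409·173 = 8.5970669 × 10^6.
n_{35–54} = 208·1963·213 / (8.5970669 × 10^6) = 10.1.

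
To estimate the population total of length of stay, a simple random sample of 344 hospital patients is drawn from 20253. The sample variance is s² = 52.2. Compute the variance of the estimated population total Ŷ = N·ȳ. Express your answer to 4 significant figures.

Var(Ŷ) = N²·Var(ȳ) = N²·(1 − n/N)·s²/n.
f = 344/20253 = 0.01698514; Var(ȳ) = 0.98301486·52.2/344 = 0.14916679.
Var(Ŷ) = 20253² · 0.14916679 = 6.1185832 × 10^7.

6.119 × 10^7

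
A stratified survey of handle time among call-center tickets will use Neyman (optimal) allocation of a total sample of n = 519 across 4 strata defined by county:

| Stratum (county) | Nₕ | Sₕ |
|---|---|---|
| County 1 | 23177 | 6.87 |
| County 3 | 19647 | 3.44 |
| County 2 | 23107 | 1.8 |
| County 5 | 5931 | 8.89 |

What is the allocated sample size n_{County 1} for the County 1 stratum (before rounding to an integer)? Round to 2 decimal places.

Neyman allocation: nₕ = n·NₕSₕ / Σⱼ NⱼSⱼ.
Σ NⱼSⱼ = 23177·6.87 + 19647·3.44 + 23107·1.8 + 5931·8.89 = 321130.86.
n_{County 1} = 519·23177·6.87 / 321130.86 = 257.34.

257.34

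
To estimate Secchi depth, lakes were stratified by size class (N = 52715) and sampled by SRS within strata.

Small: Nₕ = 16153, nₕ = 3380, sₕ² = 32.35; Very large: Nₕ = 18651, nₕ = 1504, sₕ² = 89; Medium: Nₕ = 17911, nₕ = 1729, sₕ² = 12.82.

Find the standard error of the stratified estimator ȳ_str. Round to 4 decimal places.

0.0911

Var(ȳ_str) = Σₕ Wₕ²(1 − fₕ)sₕ²/nₕ with Wₕ = Nₕ/N, N = 52715.
Small: Wₕ = 0.30642132; term = 0.30642132²·(1 − 0.20924906)·32.35/3380 = 7.1061647 × 10^-4.
Very large: Wₕ = 0.35380821; term = 0.35380821²·(1 − 0.08063911)·89/1504 = 0.0068102651.
Medium: Wₕ = 0.33977046; term = 0.33977046²·(1 − 0.09653286)·12.82/1729 = 7.7335098 × 10^-4.
Sum = 0.0082942326.
SE = √(0.0082942326) = 0.0911.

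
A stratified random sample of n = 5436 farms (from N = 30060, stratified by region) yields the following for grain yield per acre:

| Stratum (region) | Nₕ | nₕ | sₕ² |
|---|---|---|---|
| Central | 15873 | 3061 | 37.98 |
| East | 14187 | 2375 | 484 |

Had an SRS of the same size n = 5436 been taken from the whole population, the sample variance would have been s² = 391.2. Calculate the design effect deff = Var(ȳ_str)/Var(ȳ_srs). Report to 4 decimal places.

0.6885

Var(ȳ_str) = Σ Wₕ²(1−fₕ)sₕ²/nₕ with Wₕ = Nₕ/30060:
  Central: (15873/30060)²·(1−3061/15873)·37.98/3061 = 0.0027924771
  East: (14187/30060)²·(1−2375/14187)·484/2375 = 0.03779356
  → Var(ȳ_str) = 0.040586037.
Var(ȳ_srs) = (1 − 5436/30060)·391.2/5436 = 0.058950708.
deff = 0.040586037 / 0.058950708 = 0.6885.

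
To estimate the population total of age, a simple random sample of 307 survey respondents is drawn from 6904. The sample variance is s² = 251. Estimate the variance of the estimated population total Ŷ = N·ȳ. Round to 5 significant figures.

3.7238 × 10^7

Var(Ŷ) = N²·Var(ȳ) = N²·(1 − n/N)·s²/n.
f = 307/6904 = 0.04446698; Var(ȳ) = 0.95553302·251/307 = 0.78123384.
Var(Ŷ) = 6904² · 0.78123384 = 3.723768 × 10^7.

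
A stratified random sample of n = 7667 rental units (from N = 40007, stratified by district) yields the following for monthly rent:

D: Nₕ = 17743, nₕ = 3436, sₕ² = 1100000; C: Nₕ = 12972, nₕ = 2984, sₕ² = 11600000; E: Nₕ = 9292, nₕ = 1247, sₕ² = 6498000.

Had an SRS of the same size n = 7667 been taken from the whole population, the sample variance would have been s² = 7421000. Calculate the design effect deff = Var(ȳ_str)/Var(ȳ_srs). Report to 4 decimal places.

0.7781

Var(ȳ_str) = Σ Wₕ²(1−fₕ)sₕ²/nₕ with Wₕ = Nₕ/40007:
  D: (17743/40007)²·(1−3436/17743)·1100000/3436 = 50.774211
  C: (12972/40007)²·(1−2984/12972)·11600000/2984 = 314.68256
  E: (9292/40007)²·(1−1247/9292)·6498000/1247 = 243.37532
  → Var(ȳ_str) = 608.83209.
Var(ȳ_srs) = (1 − 7667/40007)·7421000/7667 = 782.4219.
deff = 608.83209 / 782.4219 = 0.7781.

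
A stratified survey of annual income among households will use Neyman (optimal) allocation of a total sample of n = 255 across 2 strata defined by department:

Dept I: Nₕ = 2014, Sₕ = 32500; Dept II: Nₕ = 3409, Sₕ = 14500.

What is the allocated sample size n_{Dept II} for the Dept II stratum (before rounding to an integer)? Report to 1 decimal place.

109.7

Neyman allocation: nₕ = n·NₕSₕ / Σⱼ NⱼSⱼ.
Σ NⱼSⱼ = 2014·32500 + 3409·14500 = 1.148855 × 10^8.
n_{Dept II} = 255·3409·14500 / (1.148855 × 10^8) = 109.7.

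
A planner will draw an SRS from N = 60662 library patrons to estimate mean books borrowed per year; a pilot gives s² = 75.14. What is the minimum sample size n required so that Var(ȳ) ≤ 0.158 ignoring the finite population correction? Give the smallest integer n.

Without fpc, n₀ = s²/D = 75.14/0.158 = 475.5696.
Rounding up, n = 476.

476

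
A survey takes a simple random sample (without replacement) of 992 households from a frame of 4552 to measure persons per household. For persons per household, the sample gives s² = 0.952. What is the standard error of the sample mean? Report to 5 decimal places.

0.02740

Under SRS without replacement, Var(ȳ) = (1 − f)·s²/n with f = n/N = 992/4552 = 0.21792619.
Var(ȳ) = (1 − 0.21792619)·0.952/992 = 0.78207381·9.5967742 × 10^-4 = 7.5053858 × 10^-4.
SE(ȳ) = √(7.5053858 × 10^-4) = 0.02740.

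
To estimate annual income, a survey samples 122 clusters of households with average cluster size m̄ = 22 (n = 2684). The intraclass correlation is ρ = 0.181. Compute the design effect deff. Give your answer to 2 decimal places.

4.80

deff = 1 + (22 − 1)·0.181 = 1 + 3.801 = 4.801.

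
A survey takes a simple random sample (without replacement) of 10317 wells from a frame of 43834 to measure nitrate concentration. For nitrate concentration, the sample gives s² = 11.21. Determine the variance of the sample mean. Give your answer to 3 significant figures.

8.31 × 10^-4

Under SRS without replacement, Var(ȳ) = (1 − f)·s²/n with f = n/N = 10317/43834 = 0.23536524.
Var(ȳ) = (1 − 0.23536524)·11.21/10317 = 0.76463476·0.0010865562 = 8.3081861 × 10^-4.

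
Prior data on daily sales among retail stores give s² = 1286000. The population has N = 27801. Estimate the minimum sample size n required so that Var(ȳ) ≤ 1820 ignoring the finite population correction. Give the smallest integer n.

Without fpc, n₀ = s²/D = 1286000/1820 = 706.5934.
Rounding up, n = 707.

707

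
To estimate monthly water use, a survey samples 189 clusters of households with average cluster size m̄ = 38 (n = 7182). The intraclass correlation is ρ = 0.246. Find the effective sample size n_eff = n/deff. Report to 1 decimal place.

deff = 1 + (38 − 1)·0.246 = 1 + 9.102 = 10.102.
n_eff = 7182 / 10.102 = 710.9.

710.9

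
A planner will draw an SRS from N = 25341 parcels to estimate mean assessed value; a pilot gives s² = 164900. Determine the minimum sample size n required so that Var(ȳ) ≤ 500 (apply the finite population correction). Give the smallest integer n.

326

Without fpc, n₀ = s²/D = 164900/500 = 329.8000.
With fpc, (1 − n/N)·s²/n ≤ D requires n ≥ n₀/(1 + n₀/N) = 329.8000/(1 + 329.8000/25341) = 325.5630.
Rounding up, n = 326.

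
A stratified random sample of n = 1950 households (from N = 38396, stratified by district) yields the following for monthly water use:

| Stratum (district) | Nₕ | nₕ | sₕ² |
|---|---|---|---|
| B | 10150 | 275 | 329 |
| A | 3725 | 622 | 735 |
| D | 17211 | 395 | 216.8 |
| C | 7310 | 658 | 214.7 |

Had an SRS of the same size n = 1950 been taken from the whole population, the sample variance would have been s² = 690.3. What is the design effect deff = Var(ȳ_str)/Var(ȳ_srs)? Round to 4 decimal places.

0.6223

Var(ȳ_str) = Σ Wₕ²(1−fₕ)sₕ²/nₕ with Wₕ = Nₕ/38396:
  B: (10150/38396)²·(1−275/10150)·329/275 = 0.081338168
  A: (3725/38396)²·(1−622/3725)·735/622 = 0.0092647358
  D: (17211/38396)²·(1−395/17211)·216.8/395 = 0.10775043
  C: (7310/38396)²·(1−658/7310)·214.7/658 = 0.010762268
  → Var(ȳ_str) = 0.2091156.
Var(ȳ_srs) = (1 − 1950/38396)·690.3/1950 = 0.33602156.
deff = 0.2091156 / 0.33602156 = 0.6223.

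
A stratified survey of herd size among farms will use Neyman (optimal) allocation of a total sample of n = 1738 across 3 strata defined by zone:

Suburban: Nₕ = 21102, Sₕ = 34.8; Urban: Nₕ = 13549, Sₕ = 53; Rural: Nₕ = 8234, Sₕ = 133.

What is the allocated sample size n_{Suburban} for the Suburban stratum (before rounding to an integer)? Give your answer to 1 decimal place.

Neyman allocation: nₕ = n·NₕSₕ / Σⱼ NⱼSⱼ.
Σ NⱼSⱼ = 21102·34.8 + 13549·53 + 8234·133 = 2.5475686 × 10^6.
n_{Suburban} = 1738·21102·34.8 / (2.5475686 × 10^6) = 501.0.

501.0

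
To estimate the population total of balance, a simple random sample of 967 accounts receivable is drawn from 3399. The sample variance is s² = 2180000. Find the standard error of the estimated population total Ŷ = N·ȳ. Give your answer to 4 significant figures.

136500

Var(Ŷ) = N²·Var(ȳ) = N²·(1 − n/N)·s²/n.
f = 967/3399 = 0.28449544; Var(ȳ) = 0.71550456·2180000/967 = 1613.0299.
Var(Ŷ) = 3399² · 1613.0299 = 1.8635659 × 10^10.
SE(Ŷ) = √(1.8635659 × 10^10) = 136500.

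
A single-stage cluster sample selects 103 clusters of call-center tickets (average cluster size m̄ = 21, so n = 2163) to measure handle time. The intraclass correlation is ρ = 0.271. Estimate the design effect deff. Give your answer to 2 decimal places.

6.42

deff = 1 + (21 − 1)·0.271 = 1 + 5.42 = 6.42.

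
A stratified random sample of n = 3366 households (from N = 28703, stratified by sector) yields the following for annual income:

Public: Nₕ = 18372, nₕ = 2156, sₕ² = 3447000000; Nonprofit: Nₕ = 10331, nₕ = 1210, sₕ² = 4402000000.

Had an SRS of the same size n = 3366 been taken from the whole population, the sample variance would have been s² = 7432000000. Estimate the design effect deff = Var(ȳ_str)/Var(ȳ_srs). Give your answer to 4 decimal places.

Var(ȳ_str) = Σ Wₕ²(1−fₕ)sₕ²/nₕ with Wₕ = Nₕ/28703:
  Public: (18372/28703)²·(1−2156/18372)·3447000000/2156 = 578146.79
  Nonprofit: (10331/28703)²·(1−1210/10331)·4402000000/1210 = 416097.31
  → Var(ȳ_str) = 994244.1.
Var(ȳ_srs) = (1 − 3366/28703)·7432000000/3366 = 1.9490343 × 10^6.
deff = 994244.1 / (1.9490343 × 10^6) = 0.5101.

0.5101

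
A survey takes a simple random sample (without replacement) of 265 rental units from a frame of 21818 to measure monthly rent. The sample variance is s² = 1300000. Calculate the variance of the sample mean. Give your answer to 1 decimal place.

Under SRS without replacement, Var(ȳ) = (1 − f)·s²/n with f = n/N = 265/21818 = 0.01214593.
Var(ȳ) = (1 − 0.01214593)·1300000/265 = 0.98785407·4905.6604 = 4846.0765.

4846.1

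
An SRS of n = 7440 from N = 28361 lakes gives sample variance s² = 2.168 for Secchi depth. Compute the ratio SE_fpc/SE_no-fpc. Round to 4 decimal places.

0.8589

f = n/N = 7440/28361 = 0.26233208.
SE_no-fpc = √(s²/n) = 0.017070379; SE_fpc = √((1−f)s²/n) = 0.014661339.
Ratio = √(1−f) = 0.85887597.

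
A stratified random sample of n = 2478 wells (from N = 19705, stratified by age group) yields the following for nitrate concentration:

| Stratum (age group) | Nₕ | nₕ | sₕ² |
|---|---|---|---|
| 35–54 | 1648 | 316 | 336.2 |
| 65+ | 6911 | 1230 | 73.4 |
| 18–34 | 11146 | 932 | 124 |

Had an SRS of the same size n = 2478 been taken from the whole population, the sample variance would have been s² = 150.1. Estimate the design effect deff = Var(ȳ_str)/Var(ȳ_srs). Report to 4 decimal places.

0.9642

Var(ȳ_str) = Σ Wₕ²(1−fₕ)sₕ²/nₕ with Wₕ = Nₕ/19705:
  35–54: (1648/19705)²·(1−316/1648)·336.2/316 = 0.0060147722
  65+: (6911/19705)²·(1−1230/6911)·73.4/1230 = 0.0060339784
  18–34: (11146/19705)²·(1−932/11146)·124/932 = 0.039009267
  → Var(ȳ_str) = 0.051058018.
Var(ȳ_srs) = (1 − 2478/19705)·150.1/2478 = 0.052955687.
deff = 0.051058018 / 0.052955687 = 0.9642.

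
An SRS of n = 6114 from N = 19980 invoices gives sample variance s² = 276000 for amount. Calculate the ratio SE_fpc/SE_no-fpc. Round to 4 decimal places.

0.8331

f = n/N = 6114/19980 = 0.30600601.
SE_no-fpc = √(s²/n) = 6.7188017; SE_fpc = √((1−f)s²/n) = 5.5971852.
Ratio = √(1−f) = 0.83306302.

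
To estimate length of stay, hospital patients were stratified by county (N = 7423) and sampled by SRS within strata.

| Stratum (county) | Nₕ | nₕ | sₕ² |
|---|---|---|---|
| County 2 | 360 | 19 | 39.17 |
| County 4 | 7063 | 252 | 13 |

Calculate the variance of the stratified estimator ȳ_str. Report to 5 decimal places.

Var(ȳ_str) = Σₕ Wₕ²(1 − fₕ)sₕ²/nₕ with Wₕ = Nₕ/N, N = 7423.
County 2: Wₕ = 0.04849791; term = 0.04849791²·(1 − 0.05277778)·39.17/19 = 0.0045930157.
County 4: Wₕ = 0.95150209; term = 0.95150209²·(1 − 0.03567889)·13/252 = 0.045038506.
Sum = 0.049631522.

0.04963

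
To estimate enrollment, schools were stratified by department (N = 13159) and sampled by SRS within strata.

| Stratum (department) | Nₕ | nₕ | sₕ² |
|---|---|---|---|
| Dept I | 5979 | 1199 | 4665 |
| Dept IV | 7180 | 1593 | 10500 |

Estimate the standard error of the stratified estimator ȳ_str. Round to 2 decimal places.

1.47

Var(ȳ_str) = Σₕ Wₕ²(1 − fₕ)sₕ²/nₕ with Wₕ = Nₕ/N, N = 13159.
Dept I: Wₕ = 0.45436583; term = 0.45436583²·(1 − 0.20053521)·4665/1199 = 0.64215984.
Dept IV: Wₕ = 0.54563417; term = 0.54563417²·(1 − 0.22186630)·10500/1593 = 1.5269713.
Sum = 2.1691311.
SE = √(2.1691311) = 1.47.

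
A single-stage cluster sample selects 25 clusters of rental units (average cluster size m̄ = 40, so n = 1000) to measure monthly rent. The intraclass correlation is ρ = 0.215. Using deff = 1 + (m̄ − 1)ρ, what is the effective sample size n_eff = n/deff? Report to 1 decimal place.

deff = 1 + (40 − 1)·0.215 = 1 + 8.385 = 9.385.
n_eff = 1000 / 9.385 = 106.6.

106.6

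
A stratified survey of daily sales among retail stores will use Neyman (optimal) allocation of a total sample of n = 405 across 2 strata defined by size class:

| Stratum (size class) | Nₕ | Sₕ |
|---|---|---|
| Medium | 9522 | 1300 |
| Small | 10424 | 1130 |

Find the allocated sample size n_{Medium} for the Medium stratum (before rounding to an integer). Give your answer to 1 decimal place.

Neyman allocation: nₕ = n·NₕSₕ / Σⱼ NⱼSⱼ.
Σ NⱼSⱼ = 9522·1300 + 10424·1130 = 2.415772 × 10^7.
n_{Medium} = 405·9522·1300 / (2.415772 × 10^7) = 207.5.

207.5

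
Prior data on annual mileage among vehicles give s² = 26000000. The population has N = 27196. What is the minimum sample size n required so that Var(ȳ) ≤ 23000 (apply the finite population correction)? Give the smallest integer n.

1086

Without fpc, n₀ = s²/D = 26000000/23000 = 1130.4348.
With fpc, (1 − n/N)·s²/n ≤ D requires n ≥ n₀/(1 + n₀/N) = 1130.4348/(1 + 1130.4348/27196) = 1085.3221.
Rounding up, n = 1086.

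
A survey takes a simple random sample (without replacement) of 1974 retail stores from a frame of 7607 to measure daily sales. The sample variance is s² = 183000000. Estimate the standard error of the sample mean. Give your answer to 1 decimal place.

Under SRS without replacement, Var(ȳ) = (1 − f)·s²/n with f = n/N = 1974/7607 = 0.25949783.
Var(ȳ) = (1 − 0.25949783)·183000000/1974 = 0.74050217·92705.167 = 68648.377.
SE(ȳ) = √(68648.377) = 262.0.

262.0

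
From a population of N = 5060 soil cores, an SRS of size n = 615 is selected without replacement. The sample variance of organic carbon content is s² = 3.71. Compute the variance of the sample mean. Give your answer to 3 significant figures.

Under SRS without replacement, Var(ȳ) = (1 − f)·s²/n with f = n/N = 615/5060 = 0.12154150.
Var(ȳ) = (1 − 0.12154150)·3.71/615 = 0.87845850·0.0060325203 = 0.0052993187.

0.00530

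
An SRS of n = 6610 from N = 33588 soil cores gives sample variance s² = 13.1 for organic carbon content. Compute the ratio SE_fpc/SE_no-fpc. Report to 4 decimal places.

0.8962

f = n/N = 6610/33588 = 0.19679647.
SE_no-fpc = √(s²/n) = 0.044517925; SE_fpc = √((1−f)s²/n) = 0.039897687.
Ratio = √(1−f) = 0.89621623.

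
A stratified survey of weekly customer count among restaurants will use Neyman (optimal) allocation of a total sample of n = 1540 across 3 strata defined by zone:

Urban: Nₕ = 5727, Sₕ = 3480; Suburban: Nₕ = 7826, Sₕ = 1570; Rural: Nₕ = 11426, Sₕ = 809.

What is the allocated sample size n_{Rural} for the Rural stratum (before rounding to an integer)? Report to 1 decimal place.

Neyman allocation: nₕ = n·NₕSₕ / Σⱼ NⱼSⱼ.
Σ NⱼSⱼ = 5727·3480 + 7826·1570 + 11426·809 = 4.1460414 × 10^7.
n_{Rural} = 1540·11426·809 / (4.1460414 × 10^7) = 343.3.

343.3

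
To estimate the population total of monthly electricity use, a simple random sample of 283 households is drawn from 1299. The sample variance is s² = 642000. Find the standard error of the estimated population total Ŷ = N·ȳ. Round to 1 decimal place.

54717.4

Var(Ŷ) = N²·Var(ȳ) = N²·(1 − n/N)·s²/n.
f = 283/1299 = 0.21785989; Var(ȳ) = 0.78214011·642000/283 = 1774.3249.
Var(Ŷ) = 1299² · 1774.3249 = 2.9939976 × 10^9.
SE(Ŷ) = √(2.9939976 × 10^9) = 54717.4.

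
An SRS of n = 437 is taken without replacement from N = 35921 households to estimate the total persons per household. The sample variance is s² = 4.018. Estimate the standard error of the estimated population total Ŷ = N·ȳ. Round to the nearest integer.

Var(Ŷ) = N²·Var(ȳ) = N²·(1 − n/N)·s²/n.
f = 437/35921 = 0.01216559; Var(ȳ) = 0.98783441·4.018/437 = 0.0090826514.
Var(Ŷ) = 35921² · 0.0090826514 = 1.1719511 × 10^7.
SE(Ŷ) = √(1.1719511 × 10^7) = 3423.

3423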